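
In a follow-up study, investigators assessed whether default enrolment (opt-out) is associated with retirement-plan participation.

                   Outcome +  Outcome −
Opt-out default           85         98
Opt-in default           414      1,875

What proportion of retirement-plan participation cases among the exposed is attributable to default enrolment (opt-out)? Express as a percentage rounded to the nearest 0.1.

Cells: a = 85, b = 98, c = 414, d = 1875.
Risk in exposed = 85/183 = 0.46448; risk in unexposed = 414/2289 = 0.18087.
RR = 0.46448/0.18087 = 2.56811
AR% = (RR − 1)/RR × 100 = (2.56811 − 1)/2.56811 × 100 = 61.0608%

61.1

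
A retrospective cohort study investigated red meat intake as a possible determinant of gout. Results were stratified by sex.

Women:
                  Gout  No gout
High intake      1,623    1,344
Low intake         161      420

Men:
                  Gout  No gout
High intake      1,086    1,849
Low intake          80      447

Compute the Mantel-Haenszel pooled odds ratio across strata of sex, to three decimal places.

3.204

OR_MH = Σ(aᵢdᵢ/nᵢ) / Σ(bᵢcᵢ/nᵢ), where nᵢ is the stratum total.
Stratum 1 (Women): n = 3548; a·d/n = 1623·420/3548 = 192.1251; b·c/n = 1344·161/3548 = 60.9876
Stratum 2 (Men): n = 3462; a·d/n = 1086·447/3462 = 140.2201; b·c/n = 1849·80/3462 = 42.7267
OR_MH = (192.1251 + 140.2201) / (60.9876 + 42.7267) = 332.3452 / 103.7143 = 3.20443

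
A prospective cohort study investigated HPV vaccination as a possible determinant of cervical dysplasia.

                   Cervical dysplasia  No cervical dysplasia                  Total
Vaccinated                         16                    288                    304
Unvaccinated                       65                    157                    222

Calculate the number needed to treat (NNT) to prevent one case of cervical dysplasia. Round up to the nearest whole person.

Risk in treated group = 16/304 = 0.05263; risk in control = 65/222 = 0.29279.
Absolute risk reduction = 0.29279 − 0.05263 = 0.24016
NNT = 1 / ARR = 1 / 0.24016 = 4.164 → round up → 5

5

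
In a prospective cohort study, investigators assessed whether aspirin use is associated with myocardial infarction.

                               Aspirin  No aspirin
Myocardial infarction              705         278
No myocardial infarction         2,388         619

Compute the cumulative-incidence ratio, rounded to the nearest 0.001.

0.735

Reading the table with exposure as columns: a = 705 (Aspirin, case), b = 2388 (Aspirin, non-case), c = 278 (No aspirin, case), d = 619.
Risk in exposed = 705/3093 = 0.22793; risk in unexposed = 278/897 = 0.30992.
RR = 0.22793 / 0.30992 = 0.73546
The risk is 26% lower among the exposed than among the unexposed.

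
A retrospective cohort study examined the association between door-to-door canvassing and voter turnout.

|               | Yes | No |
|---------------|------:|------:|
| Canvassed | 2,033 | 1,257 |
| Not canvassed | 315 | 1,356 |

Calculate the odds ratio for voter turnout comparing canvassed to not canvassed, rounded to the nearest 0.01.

Cells: a = 2033, b = 1257, c = 315, d = 1356.
OR = (a·d)/(b·c) = (2033 × 1356) / (1257 × 315) = 2756748 / 395955 = 6.96228
The odds of voter turnout are about 6.96 times as high in the canvassed group.

6.96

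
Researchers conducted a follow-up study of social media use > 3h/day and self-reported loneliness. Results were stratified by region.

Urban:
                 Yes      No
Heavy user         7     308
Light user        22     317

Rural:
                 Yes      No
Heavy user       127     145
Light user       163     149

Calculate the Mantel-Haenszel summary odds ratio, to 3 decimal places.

OR_MH = Σ(aᵢdᵢ/nᵢ) / Σ(bᵢcᵢ/nᵢ), where nᵢ is the stratum total.
Stratum 1 (Urban): n = 654; a·d/n = 7·317/654 = 3.3930; b·c/n = 308·22/654 = 10.3609
Stratum 2 (Rural): n = 584; a·d/n = 127·149/584 = 32.4024; b·c/n = 145·163/584 = 40.4709
OR_MH = (3.3930 + 32.4024) / (10.3609 + 40.4709) = 35.7954 / 50.8317 = 0.70419

0.704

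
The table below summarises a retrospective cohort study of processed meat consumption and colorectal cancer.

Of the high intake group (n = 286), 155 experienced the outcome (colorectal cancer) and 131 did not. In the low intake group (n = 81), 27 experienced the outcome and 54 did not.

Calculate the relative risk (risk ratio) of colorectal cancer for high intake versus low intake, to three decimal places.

1.626

From the description: a = 155, b = 131, c = 27, d = 54.
Risk in exposed = 155/286 = 0.54196; risk in unexposed = 27/81 = 0.33333.
RR = 0.54196 / 0.33333 = 1.62587
The risk among the exposed is 1.63 times that among the unexposed.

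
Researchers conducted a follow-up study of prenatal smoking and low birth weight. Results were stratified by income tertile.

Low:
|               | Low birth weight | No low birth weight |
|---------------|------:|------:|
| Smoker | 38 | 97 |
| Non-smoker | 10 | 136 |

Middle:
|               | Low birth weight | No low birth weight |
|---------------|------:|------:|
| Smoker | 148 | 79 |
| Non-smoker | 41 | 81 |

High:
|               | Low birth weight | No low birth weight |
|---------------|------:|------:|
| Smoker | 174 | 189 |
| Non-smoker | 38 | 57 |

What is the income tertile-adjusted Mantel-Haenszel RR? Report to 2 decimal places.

1.75

RR_MH = Σ(aᵢ·n₀ᵢ/nᵢ) / Σ(cᵢ·n₁ᵢ/nᵢ), with n₁ᵢ = aᵢ+bᵢ (exposed), n₀ᵢ = cᵢ+dᵢ (unexposed), nᵢ = n₁ᵢ+n₀ᵢ.
Stratum 1 (Low): n₁ = 135, n₀ = 146, n = 281; a·n₀/n = 38·146/281 = 19.7438; c·n₁/n = 10·135/281 = 4.8043
Stratum 2 (Middle): n₁ = 227, n₀ = 122, n = 349; a·n₀/n = 148·122/349 = 51.7364; c·n₁/n = 41·227/349 = 26.6676
Stratum 3 (High): n₁ = 363, n₀ = 95, n = 458; a·n₀/n = 174·95/458 = 36.0917; c·n₁/n = 38·363/458 = 30.1179
RR_MH = (19.7438 + 51.7364 + 36.0917) / (4.8043 + 26.6676 + 30.1179) = 107.5719 / 61.5898 = 1.74659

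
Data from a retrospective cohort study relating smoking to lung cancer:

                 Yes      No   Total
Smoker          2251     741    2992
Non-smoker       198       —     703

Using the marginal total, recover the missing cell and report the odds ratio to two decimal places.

The missing cell is in the unexposed row: 703 − 198 = 505.
So a = 2251, b = 741, c = 198, d = 505.
OR = (a·d)/(b·c) = (2251 × 505) / (741 × 198) = 1136755 / 146718 = 7.74789

7.75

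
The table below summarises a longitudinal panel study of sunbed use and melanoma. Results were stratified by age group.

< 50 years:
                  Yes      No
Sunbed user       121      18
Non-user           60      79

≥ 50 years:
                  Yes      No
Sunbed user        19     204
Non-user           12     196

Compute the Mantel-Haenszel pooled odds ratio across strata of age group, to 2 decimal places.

OR_MH = Σ(aᵢdᵢ/nᵢ) / Σ(bᵢcᵢ/nᵢ), where nᵢ is the stratum total.
Stratum 1 (< 50 years): n = 278; a·d/n = 121·79/278 = 34.3849; b·c/n = 18·60/278 = 3.8849
Stratum 2 (≥ 50 years): n = 431; a·d/n = 19·196/431 = 8.6404; b·c/n = 204·12/431 = 5.6798
OR_MH = (34.3849 + 8.6404) / (3.8849 + 5.6798) = 43.0253 / 9.5647 = 4.49834

4.50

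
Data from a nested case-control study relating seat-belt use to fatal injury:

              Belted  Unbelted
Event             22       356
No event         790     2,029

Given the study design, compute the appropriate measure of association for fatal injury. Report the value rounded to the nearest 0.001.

0.159

Reading the table with exposure as columns: a = 22 (Belted, case), b = 790 (Belted, non-case), c = 356 (Unbelted, case), d = 2029.
This is a nested case-control study: participants were sampled on outcome status, so risks in the source population cannot be estimated directly — relative risk is not valid here. The odds ratio is the appropriate measure.
OR = (a·d)/(b·c) = (22 × 2029) / (790 × 356) = 44638 / 281240 = 0.15872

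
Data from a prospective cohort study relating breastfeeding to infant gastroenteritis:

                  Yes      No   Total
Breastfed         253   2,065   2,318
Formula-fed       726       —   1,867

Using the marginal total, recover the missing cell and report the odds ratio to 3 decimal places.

The missing cell is in the unexposed row: 1867 − 726 = 1141.
So a = 253, b = 2065, c = 726, d = 1141.
OR = (a·d)/(b·c) = (253 × 1141) / (2065 × 726) = 288673 / 1499190 = 0.19255

0.193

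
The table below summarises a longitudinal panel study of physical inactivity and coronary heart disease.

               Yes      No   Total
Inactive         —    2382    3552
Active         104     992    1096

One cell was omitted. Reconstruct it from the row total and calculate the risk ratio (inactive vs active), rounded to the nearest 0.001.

3.471

The missing cell is in the exposed row: 3552 − 2382 = 1170.
So a = 1170, b = 2382, c = 104, d = 992.
RR = [a/(a+b)] / [c/(c+d)] = (1170/3552) / (104/1096) = 0.32939/0.09489 = 3.47128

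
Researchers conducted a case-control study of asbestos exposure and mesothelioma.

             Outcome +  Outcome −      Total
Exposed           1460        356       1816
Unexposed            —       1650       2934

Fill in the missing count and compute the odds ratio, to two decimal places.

5.27

The missing cell is in the unexposed row: 2934 − 1650 = 1284.
So a = 1460, b = 356, c = 1284, d = 1650.
OR = (a·d)/(b·c) = (1460 × 1650) / (356 × 1284) = 2409000 / 457104 = 5.27014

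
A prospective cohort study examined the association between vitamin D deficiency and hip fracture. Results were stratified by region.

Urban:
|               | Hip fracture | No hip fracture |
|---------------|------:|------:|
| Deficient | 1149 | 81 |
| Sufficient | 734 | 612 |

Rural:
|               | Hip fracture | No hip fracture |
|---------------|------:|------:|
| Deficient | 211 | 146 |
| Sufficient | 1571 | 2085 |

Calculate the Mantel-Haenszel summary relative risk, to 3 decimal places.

RR_MH = Σ(aᵢ·n₀ᵢ/nᵢ) / Σ(cᵢ·n₁ᵢ/nᵢ), with n₁ᵢ = aᵢ+bᵢ (exposed), n₀ᵢ = cᵢ+dᵢ (unexposed), nᵢ = n₁ᵢ+n₀ᵢ.
Stratum 1 (Urban): n₁ = 1230, n₀ = 1346, n = 2576; a·n₀/n = 1149·1346/2576 = 600.3703; c·n₁/n = 734·1230/2576 = 350.4736
Stratum 2 (Rural): n₁ = 357, n₀ = 3656, n = 4013; a·n₀/n = 211·3656/4013 = 192.2293; c·n₁/n = 1571·357/4013 = 139.7575
RR_MH = (600.3703 + 192.2293) / (350.4736 + 139.7575) = 792.5996 / 490.2311 = 1.61679

1.617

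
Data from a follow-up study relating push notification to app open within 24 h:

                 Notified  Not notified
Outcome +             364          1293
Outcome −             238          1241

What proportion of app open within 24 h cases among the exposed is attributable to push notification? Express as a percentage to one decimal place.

Reading the table with exposure as columns: a = 364 (Notified, case), b = 238 (Notified, non-case), c = 1293 (Not notified, case), d = 1241.
Risk in exposed = 364/602 = 0.60465; risk in unexposed = 1293/2534 = 0.51026.
RR = 0.60465/0.51026 = 1.18499
AR% = (RR − 1)/RR × 100 = (1.18499 − 1)/1.18499 × 100 = 15.6108%

15.6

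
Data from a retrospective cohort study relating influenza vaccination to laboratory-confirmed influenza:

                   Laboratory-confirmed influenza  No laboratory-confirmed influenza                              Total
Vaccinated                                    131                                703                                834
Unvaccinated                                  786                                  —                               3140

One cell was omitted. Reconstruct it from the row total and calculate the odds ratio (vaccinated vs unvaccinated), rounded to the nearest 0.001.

0.558

The missing cell is in the unexposed row: 3140 − 786 = 2354.
So a = 131, b = 703, c = 786, d = 2354.
OR = (a·d)/(b·c) = (131 × 2354) / (703 × 786) = 308374 / 552558 = 0.55808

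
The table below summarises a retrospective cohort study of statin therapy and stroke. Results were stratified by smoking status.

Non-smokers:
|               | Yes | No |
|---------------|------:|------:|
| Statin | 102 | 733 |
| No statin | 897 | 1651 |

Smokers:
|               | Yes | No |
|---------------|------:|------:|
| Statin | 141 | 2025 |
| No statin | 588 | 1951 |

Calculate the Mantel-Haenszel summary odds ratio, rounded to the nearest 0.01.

OR_MH = Σ(aᵢdᵢ/nᵢ) / Σ(bᵢcᵢ/nᵢ), where nᵢ is the stratum total.
Stratum 1 (Non-smokers): n = 3383; a·d/n = 102·1651/3383 = 49.7789; b·c/n = 733·897/3383 = 194.3544
Stratum 2 (Smokers): n = 4705; a·d/n = 141·1951/4705 = 58.4678; b·c/n = 2025·588/4705 = 253.0712
OR_MH = (49.7789 + 58.4678) / (194.3544 + 253.0712) = 108.2467 / 447.4256 = 0.24193

0.24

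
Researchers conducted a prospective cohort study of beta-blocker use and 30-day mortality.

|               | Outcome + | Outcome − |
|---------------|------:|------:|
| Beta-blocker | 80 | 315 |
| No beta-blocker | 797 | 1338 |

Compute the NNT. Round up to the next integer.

6

Risk in treated group = 80/395 = 0.20253; risk in control = 797/2135 = 0.37330.
Absolute risk reduction = 0.37330 − 0.20253 = 0.17077
NNT = 1 / ARR = 1 / 0.17077 = 5.856 → round up → 6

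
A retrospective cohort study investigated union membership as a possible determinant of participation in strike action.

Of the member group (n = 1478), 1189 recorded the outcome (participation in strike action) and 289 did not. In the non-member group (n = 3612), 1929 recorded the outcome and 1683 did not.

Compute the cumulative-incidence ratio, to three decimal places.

1.506

From the description: a = 1189, b = 289, c = 1929, d = 1683.
Risk in exposed = 1189/1478 = 0.80447; risk in unexposed = 1929/3612 = 0.53405.
RR = 0.80447 / 0.53405 = 1.50634
The risk among the exposed is 1.51 times that among the unexposed.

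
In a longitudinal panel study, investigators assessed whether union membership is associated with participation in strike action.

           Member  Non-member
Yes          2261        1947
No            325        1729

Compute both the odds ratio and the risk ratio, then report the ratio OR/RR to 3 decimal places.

Reading the table with exposure as columns: a = 2261 (Member, case), b = 325 (Member, non-case), c = 1947 (Non-member, case), d = 1729.
OR = (2261·1729)/(325·1947) = 3909269/632775 = 6.17798
Risk in exposed = 2261/2586 = 0.87432; risk in unexposed = 1947/3676 = 0.52965; RR = 1.65075
OR/RR = 6.17798 / 1.65075 = 3.74252
The outcome is not rare, so the OR lies further from 1 than the RR.

3.743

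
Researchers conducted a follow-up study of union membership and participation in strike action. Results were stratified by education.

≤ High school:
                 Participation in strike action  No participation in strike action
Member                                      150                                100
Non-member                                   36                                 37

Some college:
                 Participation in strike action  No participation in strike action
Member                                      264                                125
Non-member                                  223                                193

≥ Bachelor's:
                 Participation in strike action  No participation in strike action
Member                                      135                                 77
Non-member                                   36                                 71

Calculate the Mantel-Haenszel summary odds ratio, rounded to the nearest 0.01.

OR_MH = Σ(aᵢdᵢ/nᵢ) / Σ(bᵢcᵢ/nᵢ), where nᵢ is the stratum total.
Stratum 1 (≤ High school): n = 323; a·d/n = 150·37/323 = 17.1827; b·c/n = 100·36/323 = 11.1455
Stratum 2 (Some college): n = 805; a·d/n = 264·193/805 = 63.2944; b·c/n = 125·223/805 = 34.6273
Stratum 3 (≥ Bachelor's): n = 319; a·d/n = 135·71/319 = 30.0470; b·c/n = 77·36/319 = 8.6897
OR_MH = (17.1827 + 63.2944 + 30.0470) / (11.1455 + 34.6273 + 8.6897) = 110.5241 / 54.4625 = 2.02936

2.03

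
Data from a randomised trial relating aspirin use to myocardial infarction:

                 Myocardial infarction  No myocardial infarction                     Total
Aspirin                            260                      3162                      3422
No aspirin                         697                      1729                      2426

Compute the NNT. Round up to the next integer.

Risk in treated group = 260/3422 = 0.07598; risk in control = 697/2426 = 0.28730.
Absolute risk reduction = 0.28730 − 0.07598 = 0.21133
NNT = 1 / ARR = 1 / 0.21133 = 4.732 → round up → 5

5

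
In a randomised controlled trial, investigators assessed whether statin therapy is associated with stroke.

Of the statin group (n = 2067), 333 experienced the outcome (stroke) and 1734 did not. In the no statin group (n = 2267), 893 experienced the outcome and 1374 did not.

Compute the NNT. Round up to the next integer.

Risk in treated group = 333/2067 = 0.16110; risk in control = 893/2267 = 0.39391.
Absolute risk reduction = 0.39391 − 0.16110 = 0.23281
NNT = 1 / ARR = 1 / 0.23281 = 4.295 → round up → 5

5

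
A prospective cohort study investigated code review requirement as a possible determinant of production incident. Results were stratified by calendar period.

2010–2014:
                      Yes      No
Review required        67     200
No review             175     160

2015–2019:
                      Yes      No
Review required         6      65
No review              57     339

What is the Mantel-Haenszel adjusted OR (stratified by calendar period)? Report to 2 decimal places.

0.34

OR_MH = Σ(aᵢdᵢ/nᵢ) / Σ(bᵢcᵢ/nᵢ), where nᵢ is the stratum total.
Stratum 1 (2010–2014): n = 602; a·d/n = 67·160/602 = 17.8073; b·c/n = 200·175/602 = 58.1395
Stratum 2 (2015–2019): n = 467; a·d/n = 6·339/467 = 4.3555; b·c/n = 65·57/467 = 7.9336
OR_MH = (17.8073 + 4.3555) / (58.1395 + 7.9336) = 22.1628 / 66.0732 = 0.33543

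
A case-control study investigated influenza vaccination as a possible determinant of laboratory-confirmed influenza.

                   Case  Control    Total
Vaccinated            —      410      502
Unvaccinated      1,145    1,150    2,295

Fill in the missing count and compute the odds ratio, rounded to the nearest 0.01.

0.23

The missing cell is in the exposed row: 502 − 410 = 92.
So a = 92, b = 410, c = 1145, d = 1150.
OR = (a·d)/(b·c) = (92 × 1150) / (410 × 1145) = 105800 / 469450 = 0.22537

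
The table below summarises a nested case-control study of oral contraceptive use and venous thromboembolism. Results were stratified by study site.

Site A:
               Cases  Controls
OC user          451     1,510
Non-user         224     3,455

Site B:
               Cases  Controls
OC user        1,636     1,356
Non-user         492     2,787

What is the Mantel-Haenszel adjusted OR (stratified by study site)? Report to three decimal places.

OR_MH = Σ(aᵢdᵢ/nᵢ) / Σ(bᵢcᵢ/nᵢ), where nᵢ is the stratum total.
Stratum 1 (Site A): n = 5640; a·d/n = 451·3455/5640 = 276.2775; b·c/n = 1510·224/5640 = 59.9716
Stratum 2 (Site B): n = 6271; a·d/n = 1636·2787/6271 = 727.0821; b·c/n = 1356·492/6271 = 106.3869
OR_MH = (276.2775 + 727.0821) / (59.9716 + 106.3869) = 1003.3596 / 166.3585 = 6.03131

6.031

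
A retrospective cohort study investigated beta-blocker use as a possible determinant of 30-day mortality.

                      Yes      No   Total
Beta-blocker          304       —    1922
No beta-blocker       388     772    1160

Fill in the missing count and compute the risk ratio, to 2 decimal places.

The missing cell is in the exposed row: 1922 − 304 = 1618.
So a = 304, b = 1618, c = 388, d = 772.
RR = [a/(a+b)] / [c/(c+d)] = (304/1922) / (388/1160) = 0.15817/0.33448 = 0.47288

0.47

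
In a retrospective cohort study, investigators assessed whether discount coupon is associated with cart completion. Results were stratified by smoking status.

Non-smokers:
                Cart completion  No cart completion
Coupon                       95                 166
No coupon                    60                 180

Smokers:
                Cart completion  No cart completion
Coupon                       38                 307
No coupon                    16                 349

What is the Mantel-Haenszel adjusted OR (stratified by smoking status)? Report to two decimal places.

OR_MH = Σ(aᵢdᵢ/nᵢ) / Σ(bᵢcᵢ/nᵢ), where nᵢ is the stratum total.
Stratum 1 (Non-smokers): n = 501; a·d/n = 95·180/501 = 34.1317; b·c/n = 166·60/501 = 19.8802
Stratum 2 (Smokers): n = 710; a·d/n = 38·349/710 = 18.6789; b·c/n = 307·16/710 = 6.9183
OR_MH = (34.1317 + 18.6789) / (19.8802 + 6.9183) = 52.8106 / 26.7985 = 1.97065

1.97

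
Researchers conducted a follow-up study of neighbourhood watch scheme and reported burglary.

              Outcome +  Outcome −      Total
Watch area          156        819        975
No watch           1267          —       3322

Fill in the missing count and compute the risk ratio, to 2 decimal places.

The missing cell is in the unexposed row: 3322 − 1267 = 2055.
So a = 156, b = 819, c = 1267, d = 2055.
RR = [a/(a+b)] / [c/(c+d)] = (156/975) / (1267/3322) = 0.16000/0.38140 = 0.41951

0.42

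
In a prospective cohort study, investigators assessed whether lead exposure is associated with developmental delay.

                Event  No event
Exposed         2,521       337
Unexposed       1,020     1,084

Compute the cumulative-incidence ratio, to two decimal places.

Cells: a = 2521, b = 337, c = 1020, d = 1084.
Risk in exposed = 2521/2858 = 0.88209; risk in unexposed = 1020/2104 = 0.48479.
RR = 0.88209 / 0.48479 = 1.81952
The risk among the exposed is 1.82 times that among the unexposed.

1.82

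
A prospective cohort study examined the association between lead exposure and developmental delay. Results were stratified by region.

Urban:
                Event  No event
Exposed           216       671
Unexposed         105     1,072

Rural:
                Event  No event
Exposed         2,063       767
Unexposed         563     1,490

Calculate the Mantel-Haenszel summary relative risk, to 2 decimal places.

2.67

RR_MH = Σ(aᵢ·n₀ᵢ/nᵢ) / Σ(cᵢ·n₁ᵢ/nᵢ), with n₁ᵢ = aᵢ+bᵢ (exposed), n₀ᵢ = cᵢ+dᵢ (unexposed), nᵢ = n₁ᵢ+n₀ᵢ.
Stratum 1 (Urban): n₁ = 887, n₀ = 1177, n = 2064; a·n₀/n = 216·1177/2064 = 123.1744; c·n₁/n = 105·887/2064 = 45.1235
Stratum 2 (Rural): n₁ = 2830, n₀ = 2053, n = 4883; a·n₀/n = 2063·2053/4883 = 867.3641; c·n₁/n = 563·2830/4883 = 326.2933
RR_MH = (123.1744 + 867.3641) / (45.1235 + 326.2933) = 990.5385 / 371.4168 = 2.66692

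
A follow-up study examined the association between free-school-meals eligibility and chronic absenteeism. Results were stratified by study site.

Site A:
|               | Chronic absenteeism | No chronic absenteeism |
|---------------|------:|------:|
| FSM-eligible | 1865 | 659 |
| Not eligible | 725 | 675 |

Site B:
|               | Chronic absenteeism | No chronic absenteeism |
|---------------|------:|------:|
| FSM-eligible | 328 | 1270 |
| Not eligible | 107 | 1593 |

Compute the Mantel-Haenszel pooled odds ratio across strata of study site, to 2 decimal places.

OR_MH = Σ(aᵢdᵢ/nᵢ) / Σ(bᵢcᵢ/nᵢ), where nᵢ is the stratum total.
Stratum 1 (Site A): n = 3924; a·d/n = 1865·675/3924 = 320.8142; b·c/n = 659·725/3924 = 121.7571
Stratum 2 (Site B): n = 3298; a·d/n = 328·1593/3298 = 158.4306; b·c/n = 1270·107/3298 = 41.2038
OR_MH = (320.8142 + 158.4306) / (121.7571 + 41.2038) = 479.2448 / 162.9609 = 2.94086

2.94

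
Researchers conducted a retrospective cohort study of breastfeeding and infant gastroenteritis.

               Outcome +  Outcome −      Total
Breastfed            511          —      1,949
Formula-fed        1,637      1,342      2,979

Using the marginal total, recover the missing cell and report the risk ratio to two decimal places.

0.48

The missing cell is in the exposed row: 1949 − 511 = 1438.
So a = 511, b = 1438, c = 1637, d = 1342.
RR = [a/(a+b)] / [c/(c+d)] = (511/1949) / (1637/2979) = 0.26219/0.54951 = 0.47712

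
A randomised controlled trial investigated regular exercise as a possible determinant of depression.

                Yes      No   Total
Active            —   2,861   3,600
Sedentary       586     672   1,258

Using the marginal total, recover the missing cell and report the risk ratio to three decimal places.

0.441

The missing cell is in the exposed row: 3600 − 2861 = 739.
So a = 739, b = 2861, c = 586, d = 672.
RR = [a/(a+b)] / [c/(c+d)] = (739/3600) / (586/1258) = 0.20528/0.46582 = 0.44068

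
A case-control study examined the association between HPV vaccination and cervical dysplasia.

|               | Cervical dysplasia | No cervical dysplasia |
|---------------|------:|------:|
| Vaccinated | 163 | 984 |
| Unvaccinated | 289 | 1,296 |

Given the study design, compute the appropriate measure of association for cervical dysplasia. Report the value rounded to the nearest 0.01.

0.74

Cells: a = 163, b = 984, c = 289, d = 1296.
This is a case-control study: participants were sampled on outcome status, so risks in the source population cannot be estimated directly — relative risk is not valid here. The odds ratio is the appropriate measure.
OR = (a·d)/(b·c) = (163 × 1296) / (984 × 289) = 211248 / 284376 = 0.74285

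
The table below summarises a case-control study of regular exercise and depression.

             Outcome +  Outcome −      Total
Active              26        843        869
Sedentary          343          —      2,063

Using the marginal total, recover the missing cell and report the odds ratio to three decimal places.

0.155

The missing cell is in the unexposed row: 2063 − 343 = 1720.
So a = 26, b = 843, c = 343, d = 1720.
OR = (a·d)/(b·c) = (26 × 1720) / (843 × 343) = 44720 / 289149 = 0.15466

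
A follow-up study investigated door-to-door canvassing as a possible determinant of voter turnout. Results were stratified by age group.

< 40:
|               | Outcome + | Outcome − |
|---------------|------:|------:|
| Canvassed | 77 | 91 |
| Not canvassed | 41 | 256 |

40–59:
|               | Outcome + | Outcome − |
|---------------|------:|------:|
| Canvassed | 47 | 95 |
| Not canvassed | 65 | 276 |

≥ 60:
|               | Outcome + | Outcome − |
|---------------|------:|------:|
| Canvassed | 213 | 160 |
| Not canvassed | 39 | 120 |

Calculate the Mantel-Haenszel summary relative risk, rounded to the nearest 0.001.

2.383

RR_MH = Σ(aᵢ·n₀ᵢ/nᵢ) / Σ(cᵢ·n₁ᵢ/nᵢ), with n₁ᵢ = aᵢ+bᵢ (exposed), n₀ᵢ = cᵢ+dᵢ (unexposed), nᵢ = n₁ᵢ+n₀ᵢ.
Stratum 1 (< 40): n₁ = 168, n₀ = 297, n = 465; a·n₀/n = 77·297/465 = 49.1806; c·n₁/n = 41·168/465 = 14.8129
Stratum 2 (40–59): n₁ = 142, n₀ = 341, n = 483; a·n₀/n = 47·341/483 = 33.1822; c·n₁/n = 65·142/483 = 19.1097
Stratum 3 (≥ 60): n₁ = 373, n₀ = 159, n = 532; a·n₀/n = 213·159/532 = 63.6598; c·n₁/n = 39·373/532 = 27.3440
RR_MH = (49.1806 + 33.1822 + 63.6598) / (14.8129 + 19.1097 + 27.3440) = 146.0226 / 61.2666 = 2.38340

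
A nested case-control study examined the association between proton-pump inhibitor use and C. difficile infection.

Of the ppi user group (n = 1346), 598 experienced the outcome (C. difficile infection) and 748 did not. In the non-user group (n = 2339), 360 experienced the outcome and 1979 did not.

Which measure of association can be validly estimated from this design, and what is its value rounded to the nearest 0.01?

4.39

From the description: a = 598, b = 748, c = 360, d = 1979.
This is a nested case-control study: participants were sampled on outcome status, so risks in the source population cannot be estimated directly — relative risk is not valid here. The odds ratio is the appropriate measure.
OR = (a·d)/(b·c) = (598 × 1979) / (748 × 360) = 1183442 / 269280 = 4.39484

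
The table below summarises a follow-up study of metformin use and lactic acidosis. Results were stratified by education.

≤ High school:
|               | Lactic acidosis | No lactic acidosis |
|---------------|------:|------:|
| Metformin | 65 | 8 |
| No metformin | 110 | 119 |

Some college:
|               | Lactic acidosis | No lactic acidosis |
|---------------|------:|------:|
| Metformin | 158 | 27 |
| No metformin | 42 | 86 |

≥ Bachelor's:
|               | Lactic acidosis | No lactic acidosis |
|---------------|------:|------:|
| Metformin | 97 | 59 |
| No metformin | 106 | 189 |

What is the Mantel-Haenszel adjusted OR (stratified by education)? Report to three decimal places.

OR_MH = Σ(aᵢdᵢ/nᵢ) / Σ(bᵢcᵢ/nᵢ), where nᵢ is the stratum total.
Stratum 1 (≤ High school): n = 302; a·d/n = 65·119/302 = 25.6126; b·c/n = 8·110/302 = 2.9139
Stratum 2 (Some college): n = 313; a·d/n = 158·86/313 = 43.4121; b·c/n = 27·42/313 = 3.6230
Stratum 3 (≥ Bachelor's): n = 451; a·d/n = 97·189/451 = 40.6497; b·c/n = 59·106/451 = 13.8670
OR_MH = (25.6126 + 43.4121 + 40.6497) / (2.9139 + 3.6230 + 13.8670) = 109.6744 / 20.4039 = 5.37518

5.375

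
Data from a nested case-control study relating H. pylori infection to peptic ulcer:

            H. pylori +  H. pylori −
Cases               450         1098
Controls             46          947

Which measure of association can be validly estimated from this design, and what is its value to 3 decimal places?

Reading the table with exposure as columns: a = 450 (H. pylori +, case), b = 46 (H. pylori +, non-case), c = 1098 (H. pylori −, case), d = 947.
This is a nested case-control study: participants were sampled on outcome status, so risks in the source population cannot be estimated directly — relative risk is not valid here. The odds ratio is the appropriate measure.
OR = (a·d)/(b·c) = (450 × 947) / (46 × 1098) = 426150 / 50508 = 8.43728

8.437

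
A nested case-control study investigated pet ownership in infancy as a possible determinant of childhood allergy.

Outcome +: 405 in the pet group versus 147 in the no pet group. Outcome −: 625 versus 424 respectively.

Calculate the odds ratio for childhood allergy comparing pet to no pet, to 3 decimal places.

1.869

From the description: a = 405, b = 625, c = 147, d = 424.
OR = (a·d)/(b·c) = (405 × 424) / (625 × 147) = 171720 / 91875 = 1.86906
The odds of childhood allergy are about 1.87 times as high in the pet group.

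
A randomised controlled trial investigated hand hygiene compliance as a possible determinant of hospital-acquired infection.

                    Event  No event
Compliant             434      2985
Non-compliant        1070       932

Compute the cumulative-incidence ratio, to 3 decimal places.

0.238

Cells: a = 434, b = 2985, c = 1070, d = 932.
Risk in exposed = 434/3419 = 0.12694; risk in unexposed = 1070/2002 = 0.53447.
RR = 0.12694 / 0.53447 = 0.23750
The risk is 76% lower among the exposed than among the unexposed.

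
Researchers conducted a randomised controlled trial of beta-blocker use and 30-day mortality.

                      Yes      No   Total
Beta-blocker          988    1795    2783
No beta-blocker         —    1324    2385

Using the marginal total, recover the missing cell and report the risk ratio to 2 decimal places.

0.80

The missing cell is in the unexposed row: 2385 − 1324 = 1061.
So a = 988, b = 1795, c = 1061, d = 1324.
RR = [a/(a+b)] / [c/(c+d)] = (988/2783) / (1061/2385) = 0.35501/0.44486 = 0.79803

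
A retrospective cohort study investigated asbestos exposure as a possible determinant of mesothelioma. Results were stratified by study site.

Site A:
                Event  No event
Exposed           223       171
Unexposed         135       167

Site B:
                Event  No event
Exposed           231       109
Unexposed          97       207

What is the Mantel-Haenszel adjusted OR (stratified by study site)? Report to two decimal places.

OR_MH = Σ(aᵢdᵢ/nᵢ) / Σ(bᵢcᵢ/nᵢ), where nᵢ is the stratum total.
Stratum 1 (Site A): n = 696; a·d/n = 223·167/696 = 53.5072; b·c/n = 171·135/696 = 33.1681
Stratum 2 (Site B): n = 644; a·d/n = 231·207/644 = 74.2500; b·c/n = 109·97/644 = 16.4177
OR_MH = (53.5072 + 74.2500) / (33.1681 + 16.4177) = 127.7572 / 49.5858 = 2.57649

2.58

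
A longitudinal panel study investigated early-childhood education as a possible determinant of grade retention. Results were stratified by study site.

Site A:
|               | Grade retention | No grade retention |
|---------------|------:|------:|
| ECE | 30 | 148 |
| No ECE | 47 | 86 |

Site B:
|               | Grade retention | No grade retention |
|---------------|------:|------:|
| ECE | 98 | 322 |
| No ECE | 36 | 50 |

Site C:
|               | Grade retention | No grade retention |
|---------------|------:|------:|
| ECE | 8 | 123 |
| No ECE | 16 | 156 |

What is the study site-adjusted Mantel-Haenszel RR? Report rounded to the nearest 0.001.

0.534

RR_MH = Σ(aᵢ·n₀ᵢ/nᵢ) / Σ(cᵢ·n₁ᵢ/nᵢ), with n₁ᵢ = aᵢ+bᵢ (exposed), n₀ᵢ = cᵢ+dᵢ (unexposed), nᵢ = n₁ᵢ+n₀ᵢ.
Stratum 1 (Site A): n₁ = 178, n₀ = 133, n = 311; a·n₀/n = 30·133/311 = 12.8296; c·n₁/n = 47·178/311 = 26.9003
Stratum 2 (Site B): n₁ = 420, n₀ = 86, n = 506; a·n₀/n = 98·86/506 = 16.6561; c·n₁/n = 36·420/506 = 29.8814
Stratum 3 (Site C): n₁ = 131, n₀ = 172, n = 303; a·n₀/n = 8·172/303 = 4.5413; c·n₁/n = 16·131/303 = 6.9175
RR_MH = (12.8296 + 16.6561 + 4.5413) / (26.9003 + 29.8814 + 6.9175) = 34.0270 / 63.6992 = 0.53418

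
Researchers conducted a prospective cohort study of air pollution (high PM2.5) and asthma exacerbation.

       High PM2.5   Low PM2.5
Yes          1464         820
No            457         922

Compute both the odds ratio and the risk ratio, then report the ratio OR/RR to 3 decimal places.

2.225

Reading the table with exposure as columns: a = 1464 (High PM2.5, case), b = 457 (High PM2.5, non-case), c = 820 (Low PM2.5, case), d = 922.
OR = (1464·922)/(457·820) = 1349808/374740 = 3.60199
Risk in exposed = 1464/1921 = 0.76210; risk in unexposed = 820/1742 = 0.47072; RR = 1.61900
OR/RR = 3.60199 / 1.61900 = 2.22482
The outcome is not rare, so the OR lies further from 1 than the RR.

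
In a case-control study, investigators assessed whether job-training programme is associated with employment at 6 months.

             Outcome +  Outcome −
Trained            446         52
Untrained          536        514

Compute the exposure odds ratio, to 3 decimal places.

8.225

Cells: a = 446, b = 52, c = 536, d = 514.
OR = (a·d)/(b·c) = (446 × 514) / (52 × 536) = 229244 / 27872 = 8.22489
The odds of employment at 6 months are about 8.22 times as high in the trained group.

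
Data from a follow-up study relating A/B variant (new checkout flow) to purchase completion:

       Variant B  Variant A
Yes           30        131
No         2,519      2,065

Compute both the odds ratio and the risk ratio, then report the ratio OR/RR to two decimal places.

Reading the table with exposure as columns: a = 30 (Variant B, case), b = 2519 (Variant B, non-case), c = 131 (Variant A, case), d = 2065.
OR = (30·2065)/(2519·131) = 61950/329989 = 0.18773
Risk in exposed = 30/2549 = 0.01177; risk in unexposed = 131/2196 = 0.05965; RR = 0.19729
OR/RR = 0.18773 / 0.19729 = 0.95155
The outcome is rare in both groups, so OR ≈ RR (ratio near 1).

0.95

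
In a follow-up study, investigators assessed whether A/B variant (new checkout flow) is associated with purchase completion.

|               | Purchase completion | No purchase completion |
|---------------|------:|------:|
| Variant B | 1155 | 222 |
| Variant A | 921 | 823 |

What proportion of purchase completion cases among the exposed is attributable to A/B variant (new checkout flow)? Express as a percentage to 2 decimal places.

Cells: a = 1155, b = 222, c = 921, d = 823.
Risk in exposed = 1155/1377 = 0.83878; risk in unexposed = 921/1744 = 0.52810.
RR = 0.83878/0.52810 = 1.58831
AR% = (RR − 1)/RR × 100 = (1.58831 − 1)/1.58831 × 100 = 37.0399%

37.04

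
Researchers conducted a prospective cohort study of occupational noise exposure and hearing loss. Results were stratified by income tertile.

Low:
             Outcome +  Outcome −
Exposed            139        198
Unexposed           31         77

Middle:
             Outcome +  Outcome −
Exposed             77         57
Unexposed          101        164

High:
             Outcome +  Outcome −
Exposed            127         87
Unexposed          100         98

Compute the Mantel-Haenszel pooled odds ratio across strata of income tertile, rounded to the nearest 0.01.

OR_MH = Σ(aᵢdᵢ/nᵢ) / Σ(bᵢcᵢ/nᵢ), where nᵢ is the stratum total.
Stratum 1 (Low): n = 445; a·d/n = 139·77/445 = 24.0517; b·c/n = 198·31/445 = 13.7933
Stratum 2 (Middle): n = 399; a·d/n = 77·164/399 = 31.6491; b·c/n = 57·101/399 = 14.4286
Stratum 3 (High): n = 412; a·d/n = 127·98/412 = 30.2087; b·c/n = 87·100/412 = 21.1165
OR_MH = (24.0517 + 31.6491 + 30.2087) / (13.7933 + 14.4286 + 21.1165) = 85.9095 / 49.3383 = 1.74123

1.74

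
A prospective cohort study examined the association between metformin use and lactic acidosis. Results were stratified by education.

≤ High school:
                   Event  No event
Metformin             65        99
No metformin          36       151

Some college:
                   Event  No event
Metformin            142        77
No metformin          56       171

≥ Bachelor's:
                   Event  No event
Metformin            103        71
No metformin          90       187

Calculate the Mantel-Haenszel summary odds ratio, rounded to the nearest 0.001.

3.681

OR_MH = Σ(aᵢdᵢ/nᵢ) / Σ(bᵢcᵢ/nᵢ), where nᵢ is the stratum total.
Stratum 1 (≤ High school): n = 351; a·d/n = 65·151/351 = 27.9630; b·c/n = 99·36/351 = 10.1538
Stratum 2 (Some college): n = 446; a·d/n = 142·171/446 = 54.4439; b·c/n = 77·56/446 = 9.6682
Stratum 3 (≥ Bachelor's): n = 451; a·d/n = 103·187/451 = 42.7073; b·c/n = 71·90/451 = 14.1685
OR_MH = (27.9630 + 54.4439 + 42.7073) / (10.1538 + 9.6682 + 14.1685) = 125.1142 / 33.9905 = 3.68086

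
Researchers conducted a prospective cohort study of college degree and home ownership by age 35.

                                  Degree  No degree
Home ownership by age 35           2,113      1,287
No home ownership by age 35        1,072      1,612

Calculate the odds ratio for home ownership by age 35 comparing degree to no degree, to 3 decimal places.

Reading the table with exposure as columns: a = 2113 (Degree, case), b = 1072 (Degree, non-case), c = 1287 (No degree, case), d = 1612.
OR = (a·d)/(b·c) = (2113 × 1612) / (1072 × 1287) = 3406156 / 1379664 = 2.46883
The odds of home ownership by age 35 are about 2.47 times as high in the degree group.

2.469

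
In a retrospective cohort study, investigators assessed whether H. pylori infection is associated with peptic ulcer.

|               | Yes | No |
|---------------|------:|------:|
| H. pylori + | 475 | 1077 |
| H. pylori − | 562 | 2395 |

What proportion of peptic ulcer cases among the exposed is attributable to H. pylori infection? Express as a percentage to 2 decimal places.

37.90

Cells: a = 475, b = 1077, c = 562, d = 2395.
Risk in exposed = 475/1552 = 0.30606; risk in unexposed = 562/2957 = 0.19006.
RR = 0.30606/0.19006 = 1.61034
AR% = (RR − 1)/RR × 100 = (1.61034 − 1)/1.61034 × 100 = 37.9012%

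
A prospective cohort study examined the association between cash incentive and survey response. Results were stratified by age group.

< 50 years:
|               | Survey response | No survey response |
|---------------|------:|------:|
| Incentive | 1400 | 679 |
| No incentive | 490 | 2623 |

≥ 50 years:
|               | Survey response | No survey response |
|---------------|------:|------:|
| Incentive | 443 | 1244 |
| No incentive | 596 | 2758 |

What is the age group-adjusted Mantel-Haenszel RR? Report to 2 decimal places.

2.87

RR_MH = Σ(aᵢ·n₀ᵢ/nᵢ) / Σ(cᵢ·n₁ᵢ/nᵢ), with n₁ᵢ = aᵢ+bᵢ (exposed), n₀ᵢ = cᵢ+dᵢ (unexposed), nᵢ = n₁ᵢ+n₀ᵢ.
Stratum 1 (< 50 years): n₁ = 2079, n₀ = 3113, n = 5192; a·n₀/n = 1400·3113/5192 = 839.4068; c·n₁/n = 490·2079/5192 = 196.2076
Stratum 2 (≥ 50 years): n₁ = 1687, n₀ = 3354, n = 5041; a·n₀/n = 443·3354/5041 = 294.7475; c·n₁/n = 596·1687/5041 = 199.4549
RR_MH = (839.4068 + 294.7475) / (196.2076 + 199.4549) = 1134.1543 / 395.6625 = 2.86647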